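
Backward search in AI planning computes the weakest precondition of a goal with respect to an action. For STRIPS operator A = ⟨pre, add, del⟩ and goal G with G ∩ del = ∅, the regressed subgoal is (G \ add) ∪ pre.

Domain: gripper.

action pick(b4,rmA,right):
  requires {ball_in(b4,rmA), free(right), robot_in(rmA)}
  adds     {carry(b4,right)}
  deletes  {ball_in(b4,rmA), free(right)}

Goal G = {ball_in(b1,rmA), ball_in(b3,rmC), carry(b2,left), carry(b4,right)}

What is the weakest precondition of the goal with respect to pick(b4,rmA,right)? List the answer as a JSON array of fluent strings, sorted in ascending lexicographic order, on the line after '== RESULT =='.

Regress:
  G ∩ del = {}  (empty — regression defined)
  G \ add = {ball_in(b1,rmA), ball_in(b3,rmC), carry(b2,left), carry(b4,right)} \ {carry(b4,right)} = {ball_in(b1,rmA), ball_in(b3,rmC), carry(b2,left)}
  ∪ pre   = {ball_in(b1,rmA), ball_in(b3,rmC), carry(b2,left)} ∪ {ball_in(b4,rmA), free(right), robot_in(rmA)}
          = {ball_in(b1,rmA), ball_in(b3,rmC), ball_in(b4,rmA), carry(b2,left), free(right), robot_in(rmA)}

== RESULT ==
["ball_in(b1,rmA)", "ball_in(b3,rmC)", "ball_in(b4,rmA)", "carry(b2,left)", "free(right)", "robot_in(rmA)"]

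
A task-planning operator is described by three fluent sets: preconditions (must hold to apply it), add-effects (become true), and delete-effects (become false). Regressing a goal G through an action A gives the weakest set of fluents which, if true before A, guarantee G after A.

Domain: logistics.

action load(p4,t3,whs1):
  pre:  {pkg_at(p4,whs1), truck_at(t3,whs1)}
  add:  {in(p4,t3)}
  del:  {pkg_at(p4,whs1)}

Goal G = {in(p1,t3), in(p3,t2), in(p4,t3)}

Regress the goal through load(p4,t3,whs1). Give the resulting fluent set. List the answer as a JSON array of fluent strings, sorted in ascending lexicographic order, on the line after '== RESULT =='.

Compute (G \ add) ∪ pre:
  G ∩ del = {}  (empty — regression defined)
  G \ add = {in(p1,t3), in(p3,t2), in(p4,t3)} \ {in(p4,t3)} = {in(p1,t3), in(p3,t2)}
  ∪ pre   = {in(p1,t3), in(p3,t2)} ∪ {pkg_at(p4,whs1), truck_at(t3,whs1)}
          = {in(p1,t3), in(p3,t2), pkg_at(p4,whs1), truck_at(t3,whs1)}

== RESULT ==
["in(p1,t3)", "in(p3,t2)", "pkg_at(p4,whs1)", "truck_at(t3,whs1)"]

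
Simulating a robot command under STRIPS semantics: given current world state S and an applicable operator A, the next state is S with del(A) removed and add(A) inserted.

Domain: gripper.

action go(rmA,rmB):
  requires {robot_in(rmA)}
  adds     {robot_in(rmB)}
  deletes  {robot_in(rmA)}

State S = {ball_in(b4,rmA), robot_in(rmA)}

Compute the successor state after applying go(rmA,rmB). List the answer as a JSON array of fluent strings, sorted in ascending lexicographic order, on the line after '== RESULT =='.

Progress:
  pre ⊆ S: {robot_in(rmA)} ⊆ S  — applicable
  S \ del = {ball_in(b4,rmA)}
  ∪ add   = {ball_in(b4,rmA), robot_in(rmB)}

== RESULT ==
["ball_in(b4,rmA)", "robot_in(rmB)"]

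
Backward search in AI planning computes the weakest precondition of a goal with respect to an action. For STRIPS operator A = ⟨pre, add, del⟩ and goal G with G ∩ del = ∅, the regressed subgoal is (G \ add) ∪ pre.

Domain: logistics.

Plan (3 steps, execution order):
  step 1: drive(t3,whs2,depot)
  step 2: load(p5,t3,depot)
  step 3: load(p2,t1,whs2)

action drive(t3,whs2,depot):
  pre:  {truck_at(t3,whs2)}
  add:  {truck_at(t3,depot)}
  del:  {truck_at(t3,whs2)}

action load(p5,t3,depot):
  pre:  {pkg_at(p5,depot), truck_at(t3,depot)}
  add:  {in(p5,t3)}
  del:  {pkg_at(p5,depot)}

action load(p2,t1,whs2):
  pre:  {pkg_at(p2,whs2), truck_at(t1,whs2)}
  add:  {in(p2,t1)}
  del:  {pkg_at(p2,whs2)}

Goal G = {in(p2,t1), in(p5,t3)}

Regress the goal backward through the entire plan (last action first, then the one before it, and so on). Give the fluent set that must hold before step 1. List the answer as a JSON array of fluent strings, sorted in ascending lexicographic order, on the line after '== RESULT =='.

Regress step by step:
  through step 3 (load(p2,t1,whs2)): drop {in(p2,t1)}, keep {in(p5,t3)}, require {pkg_at(p2,whs2), truck_at(t1,whs2)}
    → {in(p5,t3), pkg_at(p2,whs2), truck_at(t1,whs2)}
  through step 2 (load(p5,t3,depot)): drop {in(p5,t3)}, keep {pkg_at(p2,whs2), truck_at(t1,whs2)}, require {pkg_at(p5,depot), truck_at(t3,depot)}
    → {pkg_at(p2,whs2), pkg_at(p5,depot), truck_at(t1,whs2), truck_at(t3,depot)}
  through step 1 (drive(t3,whs2,depot)): drop {truck_at(t3,depot)}, keep {pkg_at(p2,whs2), pkg_at(p5,depot), truck_at(t1,whs2)}, require {truck_at(t3,whs2)}
    → {pkg_at(p2,whs2), pkg_at(p5,depot), truck_at(t1,whs2), truck_at(t3,whs2)}

== RESULT ==
["pkg_at(p2,whs2)", "pkg_at(p5,depot)", "truck_at(t1,whs2)", "truck_at(t3,whs2)"]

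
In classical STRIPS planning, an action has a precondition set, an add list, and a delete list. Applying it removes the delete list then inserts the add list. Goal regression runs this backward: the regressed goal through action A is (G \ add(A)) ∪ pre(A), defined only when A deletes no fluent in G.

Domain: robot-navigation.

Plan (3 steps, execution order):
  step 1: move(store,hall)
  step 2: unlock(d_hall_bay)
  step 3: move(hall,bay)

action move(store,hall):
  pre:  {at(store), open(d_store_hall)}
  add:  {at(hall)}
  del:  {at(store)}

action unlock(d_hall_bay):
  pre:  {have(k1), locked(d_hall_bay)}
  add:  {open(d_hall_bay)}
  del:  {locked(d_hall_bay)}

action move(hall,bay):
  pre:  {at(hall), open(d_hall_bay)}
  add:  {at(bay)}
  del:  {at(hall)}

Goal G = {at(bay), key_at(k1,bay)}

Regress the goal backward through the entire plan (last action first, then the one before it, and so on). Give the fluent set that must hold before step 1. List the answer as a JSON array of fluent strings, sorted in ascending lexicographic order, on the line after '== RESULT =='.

Regress step by step:
  through step 3 (move(hall,bay)): drop {at(bay)}, keep {key_at(k1,bay)}, require {at(hall), open(d_hall_bay)}
    → {at(hall), key_at(k1,bay), open(d_hall_bay)}
  through step 2 (unlock(d_hall_bay)): drop {open(d_hall_bay)}, keep {at(hall), key_at(k1,bay)}, require {have(k1), locked(d_hall_bay)}
    → {at(hall), have(k1), key_at(k1,bay), locked(d_hall_bay)}
  through step 1 (move(store,hall)): drop {at(hall)}, keep {have(k1), key_at(k1,bay), locked(d_hall_bay)}, require {at(store), open(d_store_hall)}
    → {at(store), have(k1), key_at(k1,bay), locked(d_hall_bay), open(d_store_hall)}

== RESULT ==
["at(store)", "have(k1)", "key_at(k1,bay)", "locked(d_hall_bay)", "open(d_store_hall)"]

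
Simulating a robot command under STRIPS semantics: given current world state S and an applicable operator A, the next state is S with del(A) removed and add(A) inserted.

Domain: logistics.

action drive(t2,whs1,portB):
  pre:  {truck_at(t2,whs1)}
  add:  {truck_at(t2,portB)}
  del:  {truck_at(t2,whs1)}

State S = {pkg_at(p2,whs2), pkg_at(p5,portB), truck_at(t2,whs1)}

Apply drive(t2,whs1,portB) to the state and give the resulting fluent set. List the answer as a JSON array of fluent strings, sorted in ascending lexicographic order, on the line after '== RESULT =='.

Compute (S \ del) ∪ add:
  pre ⊆ S: {truck_at(t2,whs1)} ⊆ S  — applicable
  S \ del = {pkg_at(p2,whs2), pkg_at(p5,portB)}
  ∪ add   = {pkg_at(p2,whs2), pkg_at(p5,portB), truck_at(t2,portB)}

== RESULT ==
["pkg_at(p2,whs2)", "pkg_at(p5,portB)", "truck_at(t2,portB)"]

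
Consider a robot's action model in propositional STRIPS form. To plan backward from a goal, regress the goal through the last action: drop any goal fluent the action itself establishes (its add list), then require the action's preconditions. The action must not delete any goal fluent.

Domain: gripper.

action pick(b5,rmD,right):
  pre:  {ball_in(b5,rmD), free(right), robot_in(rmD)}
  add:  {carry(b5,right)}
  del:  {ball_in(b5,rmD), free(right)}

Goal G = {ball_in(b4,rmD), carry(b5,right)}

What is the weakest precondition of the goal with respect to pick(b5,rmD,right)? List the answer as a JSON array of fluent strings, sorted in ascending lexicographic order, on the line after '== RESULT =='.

Regress:
  G ∩ del = {}  (empty — regression defined)
  G \ add = {ball_in(b4,rmD), carry(b5,right)} \ {carry(b5,right)} = {ball_in(b4,rmD)}
  ∪ pre   = {ball_in(b4,rmD)} ∪ {ball_in(b5,rmD), free(right), robot_in(rmD)}
          = {ball_in(b4,rmD), ball_in(b5,rmD), free(right), robot_in(rmD)}

== RESULT ==
["ball_in(b4,rmD)", "ball_in(b5,rmD)", "free(right)", "robot_in(rmD)"]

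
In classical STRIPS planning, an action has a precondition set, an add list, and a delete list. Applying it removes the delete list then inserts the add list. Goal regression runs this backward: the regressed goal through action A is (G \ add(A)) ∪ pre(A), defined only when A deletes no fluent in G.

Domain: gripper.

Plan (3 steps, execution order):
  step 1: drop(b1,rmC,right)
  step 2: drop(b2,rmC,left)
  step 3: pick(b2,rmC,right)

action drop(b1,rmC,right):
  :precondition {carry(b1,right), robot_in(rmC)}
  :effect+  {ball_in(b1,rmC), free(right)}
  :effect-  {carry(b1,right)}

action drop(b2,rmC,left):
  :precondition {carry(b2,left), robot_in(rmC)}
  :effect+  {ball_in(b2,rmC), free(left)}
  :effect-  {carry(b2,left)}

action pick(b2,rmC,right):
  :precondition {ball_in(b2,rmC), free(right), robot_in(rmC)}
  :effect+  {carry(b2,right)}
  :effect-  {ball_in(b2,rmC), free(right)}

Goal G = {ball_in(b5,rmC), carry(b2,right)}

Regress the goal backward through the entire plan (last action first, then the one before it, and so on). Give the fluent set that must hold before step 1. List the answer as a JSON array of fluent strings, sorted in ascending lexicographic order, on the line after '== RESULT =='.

Regress step by step:
  through step 3 (pick(b2,rmC,right)): drop {carry(b2,right)}, keep {ball_in(b5,rmC)}, require {ball_in(b2,rmC), free(right), robot_in(rmC)}
    → {ball_in(b2,rmC), ball_in(b5,rmC), free(right), robot_in(rmC)}
  through step 2 (drop(b2,rmC,left)): drop {ball_in(b2,rmC)}, keep {ball_in(b5,rmC), free(right), robot_in(rmC)}, require {carry(b2,left), robot_in(rmC)}
    → {ball_in(b5,rmC), carry(b2,left), free(right), robot_in(rmC)}
  through step 1 (drop(b1,rmC,right)): drop {free(right)}, keep {ball_in(b5,rmC), carry(b2,left), robot_in(rmC)}, require {carry(b1,right), robot_in(rmC)}
    → {ball_in(b5,rmC), carry(b1,right), carry(b2,left), robot_in(rmC)}

== RESULT ==
["ball_in(b5,rmC)", "carry(b1,right)", "carry(b2,left)", "robot_in(rmC)"]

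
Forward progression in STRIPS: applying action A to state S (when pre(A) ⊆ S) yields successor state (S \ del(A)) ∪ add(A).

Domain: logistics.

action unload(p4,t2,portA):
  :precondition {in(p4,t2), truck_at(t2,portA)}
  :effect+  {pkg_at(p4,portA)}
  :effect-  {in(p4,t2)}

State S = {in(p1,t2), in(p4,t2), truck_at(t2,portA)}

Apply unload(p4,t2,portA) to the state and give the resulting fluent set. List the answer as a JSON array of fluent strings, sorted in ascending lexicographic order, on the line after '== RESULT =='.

Compute (S \ del) ∪ add:
  pre ⊆ S: {in(p4,t2), truck_at(t2,portA)} ⊆ S  — applicable
  S \ del = {in(p1,t2), truck_at(t2,portA)}
  ∪ add   = {in(p1,t2), pkg_at(p4,portA), truck_at(t2,portA)}

== RESULT ==
["in(p1,t2)", "pkg_at(p4,portA)", "truck_at(t2,portA)"]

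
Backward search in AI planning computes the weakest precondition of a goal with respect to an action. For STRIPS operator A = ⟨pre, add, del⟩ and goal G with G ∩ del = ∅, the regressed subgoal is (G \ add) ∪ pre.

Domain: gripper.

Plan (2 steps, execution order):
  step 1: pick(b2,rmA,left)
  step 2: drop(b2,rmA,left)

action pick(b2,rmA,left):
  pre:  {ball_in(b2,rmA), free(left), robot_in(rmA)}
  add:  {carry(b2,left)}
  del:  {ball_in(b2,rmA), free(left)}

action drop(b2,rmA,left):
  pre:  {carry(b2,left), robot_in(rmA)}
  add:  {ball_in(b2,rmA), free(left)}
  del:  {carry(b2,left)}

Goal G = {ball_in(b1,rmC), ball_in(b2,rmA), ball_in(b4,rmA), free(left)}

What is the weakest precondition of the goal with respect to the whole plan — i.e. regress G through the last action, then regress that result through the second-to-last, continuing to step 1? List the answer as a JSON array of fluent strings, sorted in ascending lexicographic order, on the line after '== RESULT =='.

Regress step by step:
  through step 2 (drop(b2,rmA,left)): drop {ball_in(b2,rmA), free(left)}, keep {ball_in(b1,rmC), ball_in(b4,rmA)}, require {carry(b2,left), robot_in(rmA)}
    → {ball_in(b1,rmC), ball_in(b4,rmA), carry(b2,left), robot_in(rmA)}
  through step 1 (pick(b2,rmA,left)): drop {carry(b2,left)}, keep {ball_in(b1,rmC), ball_in(b4,rmA), robot_in(rmA)}, require {ball_in(b2,rmA), free(left), robot_in(rmA)}
    → {ball_in(b1,rmC), ball_in(b2,rmA), ball_in(b4,rmA), free(left), robot_in(rmA)}

== RESULT ==
["ball_in(b1,rmC)", "ball_in(b2,rmA)", "ball_in(b4,rmA)", "free(left)", "robot_in(rmA)"]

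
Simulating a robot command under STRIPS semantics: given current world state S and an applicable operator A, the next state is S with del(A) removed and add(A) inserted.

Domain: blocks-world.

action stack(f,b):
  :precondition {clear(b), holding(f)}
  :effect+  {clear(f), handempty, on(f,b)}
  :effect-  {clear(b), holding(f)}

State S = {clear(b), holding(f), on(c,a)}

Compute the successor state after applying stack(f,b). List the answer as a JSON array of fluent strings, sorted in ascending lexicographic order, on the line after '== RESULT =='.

Progress:
  pre ⊆ S: {clear(b), holding(f)} ⊆ S  — applicable
  S \ del = {on(c,a)}
  ∪ add   = {clear(f), handempty, on(c,a), on(f,b)}

== RESULT ==
["clear(f)", "handempty", "on(c,a)", "on(f,b)"]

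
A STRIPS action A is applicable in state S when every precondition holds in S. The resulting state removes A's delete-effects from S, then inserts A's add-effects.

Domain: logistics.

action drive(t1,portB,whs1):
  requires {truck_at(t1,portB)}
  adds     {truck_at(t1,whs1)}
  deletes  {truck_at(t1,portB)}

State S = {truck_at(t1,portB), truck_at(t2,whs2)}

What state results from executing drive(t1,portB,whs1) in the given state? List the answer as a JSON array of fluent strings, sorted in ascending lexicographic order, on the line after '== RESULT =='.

Progress:
  pre ⊆ S: {truck_at(t1,portB)} ⊆ S  — applicable
  S \ del = {truck_at(t2,whs2)}
  ∪ add   = {truck_at(t1,whs1), truck_at(t2,whs2)}

== RESULT ==
["truck_at(t1,whs1)", "truck_at(t2,whs2)"]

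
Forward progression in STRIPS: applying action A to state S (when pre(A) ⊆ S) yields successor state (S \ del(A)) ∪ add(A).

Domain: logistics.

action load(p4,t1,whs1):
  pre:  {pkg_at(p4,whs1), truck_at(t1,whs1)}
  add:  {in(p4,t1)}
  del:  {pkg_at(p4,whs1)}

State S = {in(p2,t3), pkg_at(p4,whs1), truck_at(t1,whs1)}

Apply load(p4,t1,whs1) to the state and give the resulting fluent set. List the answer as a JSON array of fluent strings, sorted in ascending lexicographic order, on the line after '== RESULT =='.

Progress:
  pre ⊆ S: {pkg_at(p4,whs1), truck_at(t1,whs1)} ⊆ S  — applicable
  S \ del = {in(p2,t3), truck_at(t1,whs1)}
  ∪ add   = {in(p2,t3), in(p4,t1), truck_at(t1,whs1)}

== RESULT ==
["in(p2,t3)", "in(p4,t1)", "truck_at(t1,whs1)"]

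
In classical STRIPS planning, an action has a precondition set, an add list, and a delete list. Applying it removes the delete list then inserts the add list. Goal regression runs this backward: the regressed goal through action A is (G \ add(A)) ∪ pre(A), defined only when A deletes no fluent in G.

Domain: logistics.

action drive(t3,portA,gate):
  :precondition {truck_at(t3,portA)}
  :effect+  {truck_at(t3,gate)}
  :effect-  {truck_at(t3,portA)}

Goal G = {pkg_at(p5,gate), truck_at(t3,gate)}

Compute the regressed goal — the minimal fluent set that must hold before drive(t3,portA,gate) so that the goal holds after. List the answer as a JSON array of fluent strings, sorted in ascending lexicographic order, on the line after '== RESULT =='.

Compute (G \ add) ∪ pre:
  G ∩ del = {}  (empty — regression defined)
  G \ add = {pkg_at(p5,gate), truck_at(t3,gate)} \ {truck_at(t3,gate)} = {pkg_at(p5,gate)}
  ∪ pre   = {pkg_at(p5,gate)} ∪ {truck_at(t3,portA)}
          = {pkg_at(p5,gate), truck_at(t3,portA)}

== RESULT ==
["pkg_at(p5,gate)", "truck_at(t3,portA)"]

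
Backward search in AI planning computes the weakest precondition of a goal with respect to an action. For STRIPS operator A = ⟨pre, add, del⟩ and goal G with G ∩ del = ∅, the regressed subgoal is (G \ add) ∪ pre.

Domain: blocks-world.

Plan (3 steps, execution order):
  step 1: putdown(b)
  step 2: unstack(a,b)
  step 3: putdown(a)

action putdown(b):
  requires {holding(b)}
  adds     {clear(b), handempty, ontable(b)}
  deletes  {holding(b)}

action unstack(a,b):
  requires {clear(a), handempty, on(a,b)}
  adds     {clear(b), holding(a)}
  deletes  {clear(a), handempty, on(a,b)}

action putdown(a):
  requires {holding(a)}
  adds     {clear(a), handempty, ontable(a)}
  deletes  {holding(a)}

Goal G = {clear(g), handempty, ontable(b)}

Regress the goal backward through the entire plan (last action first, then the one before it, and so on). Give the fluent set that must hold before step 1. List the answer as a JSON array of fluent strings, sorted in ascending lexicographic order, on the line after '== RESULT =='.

Work backward from the goal:
  through step 3 (putdown(a)): drop {handempty}, keep {clear(g), ontable(b)}, require {holding(a)}
    → {clear(g), holding(a), ontable(b)}
  through step 2 (unstack(a,b)): drop {holding(a)}, keep {clear(g), ontable(b)}, require {clear(a), handempty, on(a,b)}
    → {clear(a), clear(g), handempty, on(a,b), ontable(b)}
  through step 1 (putdown(b)): drop {handempty, ontable(b)}, keep {clear(a), clear(g), on(a,b)}, require {holding(b)}
    → {clear(a), clear(g), holding(b), on(a,b)}

== RESULT ==
["clear(a)", "clear(g)", "holding(b)", "on(a,b)"]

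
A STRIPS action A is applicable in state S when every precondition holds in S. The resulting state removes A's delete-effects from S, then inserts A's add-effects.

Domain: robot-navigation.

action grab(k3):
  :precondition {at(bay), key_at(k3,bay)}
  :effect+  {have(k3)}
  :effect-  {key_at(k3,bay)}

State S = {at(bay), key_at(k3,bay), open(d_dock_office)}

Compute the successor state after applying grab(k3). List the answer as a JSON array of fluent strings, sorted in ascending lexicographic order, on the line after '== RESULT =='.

Compute (S \ del) ∪ add:
  pre ⊆ S: {at(bay), key_at(k3,bay)} ⊆ S  — applicable
  S \ del = {at(bay), open(d_dock_office)}
  ∪ add   = {at(bay), have(k3), open(d_dock_office)}

== RESULT ==
["at(bay)", "have(k3)", "open(d_dock_office)"]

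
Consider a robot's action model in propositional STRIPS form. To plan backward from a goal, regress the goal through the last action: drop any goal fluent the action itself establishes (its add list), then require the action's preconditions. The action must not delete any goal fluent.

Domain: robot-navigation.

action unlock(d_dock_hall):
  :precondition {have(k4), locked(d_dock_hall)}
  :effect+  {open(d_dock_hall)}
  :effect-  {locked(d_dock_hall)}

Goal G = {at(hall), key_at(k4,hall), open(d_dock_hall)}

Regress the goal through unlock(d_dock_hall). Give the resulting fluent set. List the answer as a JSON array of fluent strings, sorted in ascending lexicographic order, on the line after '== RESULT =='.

Regress:
  G ∩ del = {}  (empty — regression defined)
  G \ add = {at(hall), key_at(k4,hall), open(d_dock_hall)} \ {open(d_dock_hall)} = {at(hall), key_at(k4,hall)}
  ∪ pre   = {at(hall), key_at(k4,hall)} ∪ {have(k4), locked(d_dock_hall)}
          = {at(hall), have(k4), key_at(k4,hall), locked(d_dock_hall)}

== RESULT ==
["at(hall)", "have(k4)", "key_at(k4,hall)", "locked(d_dock_hall)"]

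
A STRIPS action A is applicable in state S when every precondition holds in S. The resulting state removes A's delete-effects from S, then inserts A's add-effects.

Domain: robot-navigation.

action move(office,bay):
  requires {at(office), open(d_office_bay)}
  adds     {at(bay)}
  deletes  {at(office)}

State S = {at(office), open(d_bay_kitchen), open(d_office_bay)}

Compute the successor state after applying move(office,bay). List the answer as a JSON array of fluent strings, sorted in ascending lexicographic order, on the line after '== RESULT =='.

Progress:
  pre ⊆ S: {at(office), open(d_office_bay)} ⊆ S  — applicable
  S \ del = {open(d_bay_kitchen), open(d_office_bay)}
  ∪ add   = {at(bay), open(d_bay_kitchen), open(d_office_bay)}

== RESULT ==
["at(bay)", "open(d_bay_kitchen)", "open(d_office_bay)"]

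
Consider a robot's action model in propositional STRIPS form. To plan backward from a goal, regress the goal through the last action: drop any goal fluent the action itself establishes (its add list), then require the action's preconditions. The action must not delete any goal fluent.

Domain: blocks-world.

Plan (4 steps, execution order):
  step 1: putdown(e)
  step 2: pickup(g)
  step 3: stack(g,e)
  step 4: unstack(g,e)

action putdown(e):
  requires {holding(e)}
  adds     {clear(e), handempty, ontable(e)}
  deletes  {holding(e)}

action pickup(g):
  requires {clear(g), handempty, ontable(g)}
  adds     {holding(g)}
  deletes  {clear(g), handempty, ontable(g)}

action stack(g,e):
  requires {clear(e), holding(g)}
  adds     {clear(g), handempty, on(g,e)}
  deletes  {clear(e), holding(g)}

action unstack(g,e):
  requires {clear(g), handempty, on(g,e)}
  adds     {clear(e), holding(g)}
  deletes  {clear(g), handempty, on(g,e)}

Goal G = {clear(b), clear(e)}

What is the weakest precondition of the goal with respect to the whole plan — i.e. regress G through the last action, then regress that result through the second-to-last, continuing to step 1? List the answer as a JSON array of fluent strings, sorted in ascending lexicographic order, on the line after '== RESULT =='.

Regress step by step:
  through step 4 (unstack(g,e)): drop {clear(e)}, keep {clear(b)}, require {clear(g), handempty, on(g,e)}
    → {clear(b), clear(g), handempty, on(g,e)}
  through step 3 (stack(g,e)): drop {clear(g), handempty, on(g,e)}, keep {clear(b)}, require {clear(e), holding(g)}
    → {clear(b), clear(e), holding(g)}
  through step 2 (pickup(g)): drop {holding(g)}, keep {clear(b), clear(e)}, require {clear(g), handempty, ontable(g)}
    → {clear(b), clear(e), clear(g), handempty, ontable(g)}
  through step 1 (putdown(e)): drop {clear(e), handempty}, keep {clear(b), clear(g), ontable(g)}, require {holding(e)}
    → {clear(b), clear(g), holding(e), ontable(g)}

== RESULT ==
["clear(b)", "clear(g)", "holding(e)", "ontable(g)"]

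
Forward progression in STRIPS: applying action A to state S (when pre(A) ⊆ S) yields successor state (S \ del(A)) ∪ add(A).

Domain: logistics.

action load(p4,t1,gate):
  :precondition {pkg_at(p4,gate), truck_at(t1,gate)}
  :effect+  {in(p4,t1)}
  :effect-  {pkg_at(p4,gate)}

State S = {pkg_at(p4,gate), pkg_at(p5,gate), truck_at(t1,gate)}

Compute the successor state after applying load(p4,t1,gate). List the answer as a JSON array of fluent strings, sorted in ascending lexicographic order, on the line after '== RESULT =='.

Compute (S \ del) ∪ add:
  pre ⊆ S: {pkg_at(p4,gate), truck_at(t1,gate)} ⊆ S  — applicable
  S \ del = {pkg_at(p5,gate), truck_at(t1,gate)}
  ∪ add   = {in(p4,t1), pkg_at(p5,gate), truck_at(t1,gate)}

== RESULT ==
["in(p4,t1)", "pkg_at(p5,gate)", "truck_at(t1,gate)"]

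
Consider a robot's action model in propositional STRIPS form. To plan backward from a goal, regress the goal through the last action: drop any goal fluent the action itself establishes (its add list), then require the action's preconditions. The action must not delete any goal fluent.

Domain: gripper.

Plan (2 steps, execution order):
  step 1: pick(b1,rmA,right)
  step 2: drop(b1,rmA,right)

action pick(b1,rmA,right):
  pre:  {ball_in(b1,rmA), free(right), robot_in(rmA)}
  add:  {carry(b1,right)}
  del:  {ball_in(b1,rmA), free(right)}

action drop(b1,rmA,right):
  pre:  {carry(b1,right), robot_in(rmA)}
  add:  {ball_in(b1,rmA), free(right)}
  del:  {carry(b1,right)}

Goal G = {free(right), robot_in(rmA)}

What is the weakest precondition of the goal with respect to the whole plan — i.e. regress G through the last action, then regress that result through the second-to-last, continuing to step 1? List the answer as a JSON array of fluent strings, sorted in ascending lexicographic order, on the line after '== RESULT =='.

Work backward from the goal:
  through step 2 (drop(b1,rmA,right)): drop {free(right)}, keep {robot_in(rmA)}, require {carry(b1,right), robot_in(rmA)}
    → {carry(b1,right), robot_in(rmA)}
  through step 1 (pick(b1,rmA,right)): drop {carry(b1,right)}, keep {robot_in(rmA)}, require {ball_in(b1,rmA), free(right), robot_in(rmA)}
    → {ball_in(b1,rmA), free(right), robot_in(rmA)}

== RESULT ==
["ball_in(b1,rmA)", "free(right)", "robot_in(rmA)"]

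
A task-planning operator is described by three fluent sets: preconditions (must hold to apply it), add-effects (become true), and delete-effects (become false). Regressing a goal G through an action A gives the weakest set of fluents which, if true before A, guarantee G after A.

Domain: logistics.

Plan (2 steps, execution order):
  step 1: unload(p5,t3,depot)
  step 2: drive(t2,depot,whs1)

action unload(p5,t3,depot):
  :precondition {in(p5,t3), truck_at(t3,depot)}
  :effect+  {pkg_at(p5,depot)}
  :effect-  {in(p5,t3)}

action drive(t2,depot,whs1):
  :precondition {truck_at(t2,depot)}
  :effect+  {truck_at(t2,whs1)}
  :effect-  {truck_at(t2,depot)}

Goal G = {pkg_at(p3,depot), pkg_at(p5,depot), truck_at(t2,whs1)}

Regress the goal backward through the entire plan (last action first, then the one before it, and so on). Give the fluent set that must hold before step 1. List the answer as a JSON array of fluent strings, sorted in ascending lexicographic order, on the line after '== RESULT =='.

Regress step by step:
  through step 2 (drive(t2,depot,whs1)): drop {truck_at(t2,whs1)}, keep {pkg_at(p3,depot), pkg_at(p5,depot)}, require {truck_at(t2,depot)}
    → {pkg_at(p3,depot), pkg_at(p5,depot), truck_at(t2,depot)}
  through step 1 (unload(p5,t3,depot)): drop {pkg_at(p5,depot)}, keep {pkg_at(p3,depot), truck_at(t2,depot)}, require {in(p5,t3), truck_at(t3,depot)}
    → {in(p5,t3), pkg_at(p3,depot), truck_at(t2,depot), truck_at(t3,depot)}

== RESULT ==
["in(p5,t3)", "pkg_at(p3,depot)", "truck_at(t2,depot)", "truck_at(t3,depot)"]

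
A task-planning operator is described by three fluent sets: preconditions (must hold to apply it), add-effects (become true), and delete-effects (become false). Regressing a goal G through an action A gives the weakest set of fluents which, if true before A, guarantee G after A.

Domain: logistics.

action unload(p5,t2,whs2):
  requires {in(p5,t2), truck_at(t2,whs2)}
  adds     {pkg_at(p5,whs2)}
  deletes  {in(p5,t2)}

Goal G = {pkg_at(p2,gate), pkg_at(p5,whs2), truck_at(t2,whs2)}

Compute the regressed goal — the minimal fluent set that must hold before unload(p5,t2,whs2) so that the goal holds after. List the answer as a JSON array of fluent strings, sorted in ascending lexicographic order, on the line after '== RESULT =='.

Compute (G \ add) ∪ pre:
  G ∩ del = {}  (empty — regression defined)
  G \ add = {pkg_at(p2,gate), pkg_at(p5,whs2), truck_at(t2,whs2)} \ {pkg_at(p5,whs2)} = {pkg_at(p2,gate), truck_at(t2,whs2)}
  ∪ pre   = {pkg_at(p2,gate), truck_at(t2,whs2)} ∪ {in(p5,t2), truck_at(t2,whs2)}
          = {in(p5,t2), pkg_at(p2,gate), truck_at(t2,whs2)}

== RESULT ==
["in(p5,t2)", "pkg_at(p2,gate)", "truck_at(t2,whs2)"]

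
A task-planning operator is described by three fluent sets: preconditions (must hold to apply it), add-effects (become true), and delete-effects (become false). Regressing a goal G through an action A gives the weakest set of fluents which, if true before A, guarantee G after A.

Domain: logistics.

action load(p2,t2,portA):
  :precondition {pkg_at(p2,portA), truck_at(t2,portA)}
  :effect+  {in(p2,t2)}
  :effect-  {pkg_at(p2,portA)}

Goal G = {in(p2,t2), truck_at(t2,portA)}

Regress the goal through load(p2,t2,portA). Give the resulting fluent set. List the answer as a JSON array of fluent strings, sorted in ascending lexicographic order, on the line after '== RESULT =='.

Regress:
  G ∩ del = {}  (empty — regression defined)
  G \ add = {in(p2,t2), truck_at(t2,portA)} \ {in(p2,t2)} = {truck_at(t2,portA)}
  ∪ pre   = {truck_at(t2,portA)} ∪ {pkg_at(p2,portA), truck_at(t2,portA)}
          = {pkg_at(p2,portA), truck_at(t2,portA)}

== RESULT ==
["pkg_at(p2,portA)", "truck_at(t2,portA)"]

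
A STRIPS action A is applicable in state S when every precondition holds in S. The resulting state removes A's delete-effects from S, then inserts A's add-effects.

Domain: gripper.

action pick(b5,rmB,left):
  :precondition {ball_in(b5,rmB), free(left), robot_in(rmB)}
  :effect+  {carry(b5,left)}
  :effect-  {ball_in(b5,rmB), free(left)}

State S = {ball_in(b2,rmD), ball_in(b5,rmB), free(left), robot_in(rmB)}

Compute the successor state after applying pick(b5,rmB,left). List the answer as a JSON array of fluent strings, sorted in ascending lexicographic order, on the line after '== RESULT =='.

Compute (S \ del) ∪ add:
  pre ⊆ S: {ball_in(b5,rmB), free(left), robot_in(rmB)} ⊆ S  — applicable
  S \ del = {ball_in(b2,rmD), robot_in(rmB)}
  ∪ add   = {ball_in(b2,rmD), carry(b5,left), robot_in(rmB)}

== RESULT ==
["ball_in(b2,rmD)", "carry(b5,left)", "robot_in(rmB)"]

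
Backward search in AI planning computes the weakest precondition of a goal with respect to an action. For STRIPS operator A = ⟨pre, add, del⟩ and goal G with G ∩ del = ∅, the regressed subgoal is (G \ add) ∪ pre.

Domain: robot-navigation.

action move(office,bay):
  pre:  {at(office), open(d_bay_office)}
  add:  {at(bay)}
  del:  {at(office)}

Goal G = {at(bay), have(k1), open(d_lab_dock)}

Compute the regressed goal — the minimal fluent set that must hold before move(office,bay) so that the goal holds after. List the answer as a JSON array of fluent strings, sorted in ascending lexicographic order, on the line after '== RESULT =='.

Compute (G \ add) ∪ pre:
  G ∩ del = {}  (empty — regression defined)
  G \ add = {at(bay), have(k1), open(d_lab_dock)} \ {at(bay)} = {have(k1), open(d_lab_dock)}
  ∪ pre   = {have(k1), open(d_lab_dock)} ∪ {at(office), open(d_bay_office)}
          = {at(office), have(k1), open(d_bay_office), open(d_lab_dock)}

== RESULT ==
["at(office)", "have(k1)", "open(d_bay_office)", "open(d_lab_dock)"]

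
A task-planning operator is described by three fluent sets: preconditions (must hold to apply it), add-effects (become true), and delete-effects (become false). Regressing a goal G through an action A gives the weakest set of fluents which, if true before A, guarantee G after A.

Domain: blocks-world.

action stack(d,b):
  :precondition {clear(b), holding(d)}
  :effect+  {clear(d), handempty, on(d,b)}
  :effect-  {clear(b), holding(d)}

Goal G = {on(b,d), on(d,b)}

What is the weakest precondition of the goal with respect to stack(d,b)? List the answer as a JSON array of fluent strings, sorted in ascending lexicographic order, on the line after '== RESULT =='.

Regress:
  G ∩ del = {}  (empty — regression defined)
  G \ add = {on(b,d), on(d,b)} \ {clear(d), handempty, on(d,b)} = {on(b,d)}
  ∪ pre   = {on(b,d)} ∪ {clear(b), holding(d)}
          = {clear(b), holding(d), on(b,d)}

== RESULT ==
["clear(b)", "holding(d)", "on(b,d)"]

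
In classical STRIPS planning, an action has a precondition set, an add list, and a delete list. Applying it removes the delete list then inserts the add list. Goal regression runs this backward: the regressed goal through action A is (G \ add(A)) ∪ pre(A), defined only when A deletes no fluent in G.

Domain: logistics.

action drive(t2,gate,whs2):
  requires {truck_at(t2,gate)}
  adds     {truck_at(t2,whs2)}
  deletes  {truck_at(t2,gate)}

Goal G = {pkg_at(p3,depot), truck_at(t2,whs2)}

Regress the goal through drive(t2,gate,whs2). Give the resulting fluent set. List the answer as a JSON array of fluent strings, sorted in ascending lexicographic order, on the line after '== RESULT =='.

Compute (G \ add) ∪ pre:
  G ∩ del = {}  (empty — regression defined)
  G \ add = {pkg_at(p3,depot), truck_at(t2,whs2)} \ {truck_at(t2,whs2)} = {pkg_at(p3,depot)}
  ∪ pre   = {pkg_at(p3,depot)} ∪ {truck_at(t2,gate)}
          = {pkg_at(p3,depot), truck_at(t2,gate)}

== RESULT ==
["pkg_at(p3,depot)", "truck_at(t2,gate)"]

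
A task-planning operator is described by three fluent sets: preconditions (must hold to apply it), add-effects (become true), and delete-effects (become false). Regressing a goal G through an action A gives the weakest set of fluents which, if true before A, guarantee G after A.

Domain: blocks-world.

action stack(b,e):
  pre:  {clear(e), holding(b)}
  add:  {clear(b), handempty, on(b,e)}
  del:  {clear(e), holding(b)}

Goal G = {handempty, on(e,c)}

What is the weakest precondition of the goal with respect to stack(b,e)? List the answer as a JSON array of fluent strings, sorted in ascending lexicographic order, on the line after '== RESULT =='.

Compute (G \ add) ∪ pre:
  G ∩ del = {}  (empty — regression defined)
  G \ add = {handempty, on(e,c)} \ {clear(b), handempty, on(b,e)} = {on(e,c)}
  ∪ pre   = {on(e,c)} ∪ {clear(e), holding(b)}
          = {clear(e), holding(b), on(e,c)}

== RESULT ==
["clear(e)", "holding(b)", "on(e,c)"]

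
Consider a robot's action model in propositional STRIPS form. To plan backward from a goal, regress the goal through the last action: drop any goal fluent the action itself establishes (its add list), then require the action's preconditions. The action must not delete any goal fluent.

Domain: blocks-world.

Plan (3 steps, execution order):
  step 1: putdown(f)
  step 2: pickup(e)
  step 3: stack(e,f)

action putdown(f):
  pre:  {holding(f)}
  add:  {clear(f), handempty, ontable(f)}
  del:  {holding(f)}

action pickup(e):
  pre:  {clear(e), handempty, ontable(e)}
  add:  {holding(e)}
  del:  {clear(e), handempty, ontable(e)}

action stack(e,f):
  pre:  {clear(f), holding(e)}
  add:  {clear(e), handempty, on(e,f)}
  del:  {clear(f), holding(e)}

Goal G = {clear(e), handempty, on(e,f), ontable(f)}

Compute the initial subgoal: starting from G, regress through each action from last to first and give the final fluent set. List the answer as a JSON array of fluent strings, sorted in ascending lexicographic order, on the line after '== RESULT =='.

Work backward from the goal:
  through step 3 (stack(e,f)): drop {clear(e), handempty, on(e,f)}, keep {ontable(f)}, require {clear(f), holding(e)}
    → {clear(f), holding(e), ontable(f)}
  through step 2 (pickup(e)): drop {holding(e)}, keep {clear(f), ontable(f)}, require {clear(e), handempty, ontable(e)}
    → {clear(e), clear(f), handempty, ontable(e), ontable(f)}
  through step 1 (putdown(f)): drop {clear(f), handempty, ontable(f)}, keep {clear(e), ontable(e)}, require {holding(f)}
    → {clear(e), holding(f), ontable(e)}

== RESULT ==
["clear(e)", "holding(f)", "ontable(e)"]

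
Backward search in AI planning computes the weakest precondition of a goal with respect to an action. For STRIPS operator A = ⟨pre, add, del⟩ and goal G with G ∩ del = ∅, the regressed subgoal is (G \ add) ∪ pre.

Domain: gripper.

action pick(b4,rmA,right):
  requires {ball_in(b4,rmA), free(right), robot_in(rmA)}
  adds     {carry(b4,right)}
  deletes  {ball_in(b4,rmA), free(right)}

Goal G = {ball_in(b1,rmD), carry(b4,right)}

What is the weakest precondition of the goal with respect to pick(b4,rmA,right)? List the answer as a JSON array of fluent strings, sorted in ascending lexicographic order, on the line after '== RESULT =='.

Regress:
  G ∩ del = {}  (empty — regression defined)
  G \ add = {ball_in(b1,rmD), carry(b4,right)} \ {carry(b4,right)} = {ball_in(b1,rmD)}
  ∪ pre   = {ball_in(b1,rmD)} ∪ {ball_in(b4,rmA), free(right), robot_in(rmA)}
          = {ball_in(b1,rmD), ball_in(b4,rmA), free(right), robot_in(rmA)}

== RESULT ==
["ball_in(b1,rmD)", "ball_in(b4,rmA)", "free(right)", "robot_in(rmA)"]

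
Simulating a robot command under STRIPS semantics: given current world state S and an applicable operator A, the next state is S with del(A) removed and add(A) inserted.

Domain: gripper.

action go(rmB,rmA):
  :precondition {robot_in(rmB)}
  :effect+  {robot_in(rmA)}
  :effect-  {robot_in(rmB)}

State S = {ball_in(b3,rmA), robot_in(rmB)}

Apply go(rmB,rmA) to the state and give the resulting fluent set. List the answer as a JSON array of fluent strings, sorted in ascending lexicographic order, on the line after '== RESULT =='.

Compute (S \ del) ∪ add:
  pre ⊆ S: {robot_in(rmB)} ⊆ S  — applicable
  S \ del = {ball_in(b3,rmA)}
  ∪ add   = {ball_in(b3,rmA), robot_in(rmA)}

== RESULT ==
["ball_in(b3,rmA)", "robot_in(rmA)"]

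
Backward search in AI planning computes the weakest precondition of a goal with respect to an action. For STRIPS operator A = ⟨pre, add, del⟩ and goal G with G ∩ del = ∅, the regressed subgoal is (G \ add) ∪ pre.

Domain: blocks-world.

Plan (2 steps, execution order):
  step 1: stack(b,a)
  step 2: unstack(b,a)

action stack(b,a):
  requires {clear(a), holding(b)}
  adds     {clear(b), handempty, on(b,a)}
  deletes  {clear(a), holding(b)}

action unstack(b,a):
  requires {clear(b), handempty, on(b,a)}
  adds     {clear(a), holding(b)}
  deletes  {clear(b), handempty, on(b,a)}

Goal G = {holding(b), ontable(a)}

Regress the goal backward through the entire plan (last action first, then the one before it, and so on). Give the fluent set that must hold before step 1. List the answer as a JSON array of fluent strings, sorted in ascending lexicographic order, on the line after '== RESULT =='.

Regress step by step:
  through step 2 (unstack(b,a)): drop {holding(b)}, keep {ontable(a)}, require {clear(b), handempty, on(b,a)}
    → {clear(b), handempty, on(b,a), ontable(a)}
  through step 1 (stack(b,a)): drop {clear(b), handempty, on(b,a)}, keep {ontable(a)}, require {clear(a), holding(b)}
    → {clear(a), holding(b), ontable(a)}

== RESULT ==
["clear(a)", "holding(b)", "ontable(a)"]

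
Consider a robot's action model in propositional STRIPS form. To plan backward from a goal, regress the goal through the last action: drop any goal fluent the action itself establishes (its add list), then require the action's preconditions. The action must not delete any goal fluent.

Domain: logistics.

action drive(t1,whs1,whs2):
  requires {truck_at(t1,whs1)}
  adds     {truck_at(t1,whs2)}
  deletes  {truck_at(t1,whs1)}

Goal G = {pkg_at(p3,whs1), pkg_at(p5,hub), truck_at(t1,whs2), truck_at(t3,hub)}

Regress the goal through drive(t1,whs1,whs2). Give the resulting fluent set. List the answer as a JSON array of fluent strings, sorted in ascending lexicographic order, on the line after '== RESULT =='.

Compute (G \ add) ∪ pre:
  G ∩ del = {}  (empty — regression defined)
  G \ add = {pkg_at(p3,whs1), pkg_at(p5,hub), truck_at(t1,whs2), truck_at(t3,hub)} \ {truck_at(t1,whs2)} = {pkg_at(p3,whs1), pkg_at(p5,hub), truck_at(t3,hub)}
  ∪ pre   = {pkg_at(p3,whs1), pkg_at(p5,hub), truck_at(t3,hub)} ∪ {truck_at(t1,whs1)}
          = {pkg_at(p3,whs1), pkg_at(p5,hub), truck_at(t1,whs1), truck_at(t3,hub)}

== RESULT ==
["pkg_at(p3,whs1)", "pkg_at(p5,hub)", "truck_at(t1,whs1)", "truck_at(t3,hub)"]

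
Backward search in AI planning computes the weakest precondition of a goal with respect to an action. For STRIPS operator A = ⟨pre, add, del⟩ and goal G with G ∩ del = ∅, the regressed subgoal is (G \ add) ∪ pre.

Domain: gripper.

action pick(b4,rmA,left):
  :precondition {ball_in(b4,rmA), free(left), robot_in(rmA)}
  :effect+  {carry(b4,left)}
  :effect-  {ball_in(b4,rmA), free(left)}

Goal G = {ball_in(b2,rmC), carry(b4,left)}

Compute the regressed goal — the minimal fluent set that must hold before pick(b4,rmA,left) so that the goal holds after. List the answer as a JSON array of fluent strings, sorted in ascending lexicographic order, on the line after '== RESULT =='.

Compute (G \ add) ∪ pre:
  G ∩ del = {}  (empty — regression defined)
  G \ add = {ball_in(b2,rmC), carry(b4,left)} \ {carry(b4,left)} = {ball_in(b2,rmC)}
  ∪ pre   = {ball_in(b2,rmC)} ∪ {ball_in(b4,rmA), free(left), robot_in(rmA)}
          = {ball_in(b2,rmC), ball_in(b4,rmA), free(left), robot_in(rmA)}

== RESULT ==
["ball_in(b2,rmC)", "ball_in(b4,rmA)", "free(left)", "robot_in(rmA)"]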